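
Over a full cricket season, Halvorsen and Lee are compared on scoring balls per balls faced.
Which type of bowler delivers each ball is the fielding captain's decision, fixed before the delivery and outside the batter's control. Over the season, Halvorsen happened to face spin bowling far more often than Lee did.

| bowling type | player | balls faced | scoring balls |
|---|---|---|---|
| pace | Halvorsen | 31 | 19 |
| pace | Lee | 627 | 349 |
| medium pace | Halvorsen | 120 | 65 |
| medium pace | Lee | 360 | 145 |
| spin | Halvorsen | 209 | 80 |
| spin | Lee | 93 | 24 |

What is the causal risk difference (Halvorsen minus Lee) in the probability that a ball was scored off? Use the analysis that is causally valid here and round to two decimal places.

+0.10

Halvorsen is higher inside every bowling type stratum but Lee is higher in aggregate. Whether to stratify depends on how bowling type relates to the player.
Since bowling type is a pre-existing factor (not a product of the player) and it affects the outcome on its own, it is a confounder. The stratified rates, not the pooled rate, identify the causal effect.
Adjusting over the population distribution of bowling type: 0.457·(0.613−0.557) + 0.333·(0.542−0.403) + 0.210·(0.383−0.258) = +0.098.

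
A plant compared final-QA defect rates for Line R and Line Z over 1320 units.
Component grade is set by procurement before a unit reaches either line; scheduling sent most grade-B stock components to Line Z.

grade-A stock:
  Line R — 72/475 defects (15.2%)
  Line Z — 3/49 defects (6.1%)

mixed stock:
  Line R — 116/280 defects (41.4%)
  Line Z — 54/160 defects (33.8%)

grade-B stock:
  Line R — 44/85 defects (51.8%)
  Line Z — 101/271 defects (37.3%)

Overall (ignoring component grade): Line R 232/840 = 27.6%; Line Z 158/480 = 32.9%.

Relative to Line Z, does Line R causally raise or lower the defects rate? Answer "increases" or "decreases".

increases

The component grade-specific comparison favours Line Z throughout, but the pooled figures favour Line R. The question is whether to condition on component grade.
Component grade satisfies the back-door criterion: it is not a descendant of the line, and it blocks the spurious path from line to outcome. Adjusting for it (i.e., using the within-component grade rates) gives the causal effect.
Within each level — grade-A stock: 15.2% vs 6.1%; mixed stock: 41.4% vs 33.8%; grade-B stock: 51.8% vs 37.3% — Line Z is lower every time.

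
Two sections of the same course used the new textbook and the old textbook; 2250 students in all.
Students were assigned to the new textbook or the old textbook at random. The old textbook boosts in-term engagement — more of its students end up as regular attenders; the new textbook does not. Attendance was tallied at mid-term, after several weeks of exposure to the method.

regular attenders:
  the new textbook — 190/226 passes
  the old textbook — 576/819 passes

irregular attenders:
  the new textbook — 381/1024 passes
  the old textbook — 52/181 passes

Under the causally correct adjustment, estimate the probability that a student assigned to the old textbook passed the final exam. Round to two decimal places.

0.63

The distribution of mid-term attendance is itself part of what the teaching method does — it is an intermediate outcome. Holding it fixed would remove that part of the effect; the total effect is the pooled difference.
So P(outcome | do(the old textbook)) is just the pooled rate for the old textbook: 628/1000 = 0.628.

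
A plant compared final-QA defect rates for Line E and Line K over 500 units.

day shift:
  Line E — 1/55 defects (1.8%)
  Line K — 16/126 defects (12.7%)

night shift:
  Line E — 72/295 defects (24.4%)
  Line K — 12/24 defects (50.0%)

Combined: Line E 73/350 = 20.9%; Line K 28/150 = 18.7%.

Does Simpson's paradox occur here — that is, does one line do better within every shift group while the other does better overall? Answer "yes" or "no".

Within each shift level (day shift 1.8% vs 12.7%; night shift 24.4% vs 50.0%), Line E has the lower rate every time. Pooled: 20.9% vs 18.7% — Line K has the lower rate overall. The two comparisons disagree.

yes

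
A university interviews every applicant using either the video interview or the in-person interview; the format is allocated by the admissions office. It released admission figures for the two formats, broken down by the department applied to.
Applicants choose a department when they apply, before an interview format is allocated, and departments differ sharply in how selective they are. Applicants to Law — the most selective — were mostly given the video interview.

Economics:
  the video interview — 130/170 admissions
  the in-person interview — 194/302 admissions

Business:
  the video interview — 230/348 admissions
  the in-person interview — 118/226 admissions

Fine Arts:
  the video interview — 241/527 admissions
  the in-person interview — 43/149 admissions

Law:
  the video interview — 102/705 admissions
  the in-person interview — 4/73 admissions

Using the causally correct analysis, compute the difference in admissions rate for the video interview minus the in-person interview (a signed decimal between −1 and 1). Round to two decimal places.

+0.13

Here department is a common cause — it drives both which interview format a case falls under and the outcome. The crude comparison mixes populations; the stratum-specific rates are the causally relevant ones.
Adjusting over the population distribution of department: 0.189·(0.765−0.642) + 0.230·(0.661−0.522) + 0.270·(0.457−0.289) + 0.311·(0.145−0.055) = +0.129.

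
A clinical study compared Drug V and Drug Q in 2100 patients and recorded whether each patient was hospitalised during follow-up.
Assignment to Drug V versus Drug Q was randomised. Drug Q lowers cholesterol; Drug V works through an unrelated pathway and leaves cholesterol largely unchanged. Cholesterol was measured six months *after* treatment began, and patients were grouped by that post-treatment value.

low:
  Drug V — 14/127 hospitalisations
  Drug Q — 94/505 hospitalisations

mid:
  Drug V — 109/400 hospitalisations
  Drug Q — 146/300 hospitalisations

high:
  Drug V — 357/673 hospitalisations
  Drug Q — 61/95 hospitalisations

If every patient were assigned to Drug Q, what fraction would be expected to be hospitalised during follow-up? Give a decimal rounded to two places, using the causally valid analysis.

0.33

The stratified and pooled comparisons disagree (Drug V wins within each cholesterol; Drug Q wins overall), so the answer turns on the causal role of cholesterol.
Cholesterol here is a post-treatment variable shaped by the drug; conditioning on it would introduce bias rather than remove it. The overall comparison is the causal one.
So P(outcome | do(Drug Q)) is just the pooled rate for Drug Q: 301/900 = 0.334.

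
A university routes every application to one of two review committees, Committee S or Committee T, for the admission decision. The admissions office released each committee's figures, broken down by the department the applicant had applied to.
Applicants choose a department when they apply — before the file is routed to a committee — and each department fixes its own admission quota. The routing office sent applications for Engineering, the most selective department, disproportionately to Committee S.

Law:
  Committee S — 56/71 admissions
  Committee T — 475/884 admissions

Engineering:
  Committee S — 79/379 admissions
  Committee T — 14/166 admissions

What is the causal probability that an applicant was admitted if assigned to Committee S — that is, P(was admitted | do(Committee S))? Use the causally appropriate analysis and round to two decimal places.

0.58

Nothing the review committee does changes department; the imbalance is an allocation artefact. With department also predicting the outcome, the pooled figure is confounded, and the within-stratum comparison is the causal one.
Standardising Committee S to the population department mix: 0.637·56/71 + 0.363·79/379 = 0.578.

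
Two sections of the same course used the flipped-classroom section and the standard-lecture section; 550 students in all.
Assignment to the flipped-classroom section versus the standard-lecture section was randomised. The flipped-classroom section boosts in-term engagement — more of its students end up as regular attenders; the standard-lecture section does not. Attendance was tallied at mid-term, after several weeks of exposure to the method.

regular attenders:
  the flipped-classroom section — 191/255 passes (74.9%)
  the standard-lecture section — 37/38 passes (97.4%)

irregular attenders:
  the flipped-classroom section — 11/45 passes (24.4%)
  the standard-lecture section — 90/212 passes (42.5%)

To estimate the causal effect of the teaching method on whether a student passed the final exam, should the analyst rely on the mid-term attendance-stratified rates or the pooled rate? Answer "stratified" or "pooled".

the standard-lecture section is higher inside every mid-term attendance stratum but the flipped-classroom section is higher in aggregate. Whether to stratify depends on how mid-term attendance relates to the teaching method.
Mid-term attendance here is a post-treatment variable shaped by the teaching method; conditioning on it would introduce bias rather than remove it. The overall comparison is the causal one.
Pooled: the flipped-classroom section 67.3% vs the standard-lecture section 50.8%; the flipped-classroom section is higher overall.

pooled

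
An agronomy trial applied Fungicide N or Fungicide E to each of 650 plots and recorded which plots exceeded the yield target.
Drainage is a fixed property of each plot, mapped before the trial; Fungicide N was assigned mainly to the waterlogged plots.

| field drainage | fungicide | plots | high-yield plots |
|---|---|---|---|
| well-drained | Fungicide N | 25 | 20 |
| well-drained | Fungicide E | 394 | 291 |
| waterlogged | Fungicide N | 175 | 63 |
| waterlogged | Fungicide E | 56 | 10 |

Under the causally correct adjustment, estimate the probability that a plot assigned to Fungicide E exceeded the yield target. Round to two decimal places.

0.54

Fungicide N is higher inside every field drainage stratum but Fungicide E is higher in aggregate. Whether to stratify depends on how field drainage relates to the fungicide.
The imbalance in field drainage arose from how plots were allocated, not from anything the fungicide did; and field drainage independently affects the outcome. The pooled gap is confounded — condition on field drainage.
Standardising Fungicide E to the population field drainage mix: 0.645·291/394 + 0.355·10/56 = 0.540.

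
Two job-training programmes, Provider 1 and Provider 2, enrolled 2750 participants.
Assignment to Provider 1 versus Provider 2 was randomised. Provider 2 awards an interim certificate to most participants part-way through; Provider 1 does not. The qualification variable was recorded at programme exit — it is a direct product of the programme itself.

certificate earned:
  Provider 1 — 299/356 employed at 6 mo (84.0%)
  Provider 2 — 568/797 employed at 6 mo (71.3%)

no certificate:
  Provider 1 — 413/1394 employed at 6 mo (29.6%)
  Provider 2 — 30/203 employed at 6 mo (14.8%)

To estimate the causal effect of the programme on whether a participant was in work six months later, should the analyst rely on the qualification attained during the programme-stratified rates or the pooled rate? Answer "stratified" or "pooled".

The distribution of qualification attained during the programme is itself part of what the programme does — it is an intermediate outcome. Holding it fixed would remove that part of the effect; the total effect is the pooled difference.
Pooled: Provider 1 40.7% vs Provider 2 59.8%; Provider 2 is higher overall.

pooled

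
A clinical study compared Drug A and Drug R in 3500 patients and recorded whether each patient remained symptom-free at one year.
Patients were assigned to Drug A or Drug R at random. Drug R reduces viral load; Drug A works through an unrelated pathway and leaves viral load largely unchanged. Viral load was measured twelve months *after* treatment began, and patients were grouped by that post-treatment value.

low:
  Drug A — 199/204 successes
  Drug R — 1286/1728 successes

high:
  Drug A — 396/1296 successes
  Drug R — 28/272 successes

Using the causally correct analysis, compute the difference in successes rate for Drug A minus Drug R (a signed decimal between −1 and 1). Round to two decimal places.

-0.26

Viral load here is a post-treatment variable shaped by the drug; conditioning on it would introduce bias rather than remove it. The overall comparison is the causal one.
The causal difference is the pooled difference: 0.397 − 0.657 = -0.260.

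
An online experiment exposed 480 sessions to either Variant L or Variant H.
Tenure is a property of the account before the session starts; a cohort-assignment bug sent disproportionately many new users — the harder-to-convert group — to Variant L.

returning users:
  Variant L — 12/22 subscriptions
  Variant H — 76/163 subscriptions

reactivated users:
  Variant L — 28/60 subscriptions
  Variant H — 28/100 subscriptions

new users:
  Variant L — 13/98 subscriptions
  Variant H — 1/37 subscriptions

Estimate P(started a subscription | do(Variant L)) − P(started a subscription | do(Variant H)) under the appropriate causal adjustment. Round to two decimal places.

+0.12

Nothing the variant does changes user tenure; the imbalance is an allocation artefact. With user tenure also predicting the outcome, the pooled figure is confounded, and the within-stratum comparison is the causal one.
Adjusting over the population distribution of user tenure: 0.385·(0.545−0.466) + 0.333·(0.467−0.280) + 0.281·(0.133−0.027) = +0.122.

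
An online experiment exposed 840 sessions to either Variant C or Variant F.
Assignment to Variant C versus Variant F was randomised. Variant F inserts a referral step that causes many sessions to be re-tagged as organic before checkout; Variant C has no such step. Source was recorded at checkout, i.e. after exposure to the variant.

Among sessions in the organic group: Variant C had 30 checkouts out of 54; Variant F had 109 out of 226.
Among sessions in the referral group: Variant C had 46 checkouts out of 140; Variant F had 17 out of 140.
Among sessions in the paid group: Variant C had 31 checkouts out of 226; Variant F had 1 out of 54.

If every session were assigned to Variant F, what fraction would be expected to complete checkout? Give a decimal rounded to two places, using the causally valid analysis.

Within every traffic source level Variant C has the higher rate, yet pooled Variant F does — Simpson's reversal.
Traffic source here is a post-treatment variable shaped by the variant; conditioning on it would introduce bias rather than remove it. The overall comparison is the causal one.
So P(outcome | do(Variant F)) is just the pooled rate for Variant F: 127/420 = 0.302.

0.30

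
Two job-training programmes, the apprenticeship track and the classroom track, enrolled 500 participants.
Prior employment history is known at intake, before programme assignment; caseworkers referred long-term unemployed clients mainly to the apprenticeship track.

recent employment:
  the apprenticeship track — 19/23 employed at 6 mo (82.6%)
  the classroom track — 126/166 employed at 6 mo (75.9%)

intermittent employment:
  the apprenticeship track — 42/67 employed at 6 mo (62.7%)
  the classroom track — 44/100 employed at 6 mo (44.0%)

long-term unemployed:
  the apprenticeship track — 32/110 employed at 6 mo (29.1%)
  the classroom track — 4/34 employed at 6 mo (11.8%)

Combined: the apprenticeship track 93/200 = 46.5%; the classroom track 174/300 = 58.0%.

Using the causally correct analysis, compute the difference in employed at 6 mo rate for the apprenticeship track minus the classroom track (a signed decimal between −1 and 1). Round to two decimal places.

+0.14

the apprenticeship track is higher inside every prior employment history stratum but the classroom track is higher in aggregate. Whether to stratify depends on how prior employment history relates to the programme.
Since prior employment history is a pre-existing factor (not a product of the programme) and it affects the outcome on its own, it is a confounder. The stratified rates, not the pooled rate, identify the causal effect.
Adjusting over the population distribution of prior employment history: 0.378·(0.826−0.759) + 0.334·(0.627−0.440) + 0.288·(0.291−0.118) = +0.138.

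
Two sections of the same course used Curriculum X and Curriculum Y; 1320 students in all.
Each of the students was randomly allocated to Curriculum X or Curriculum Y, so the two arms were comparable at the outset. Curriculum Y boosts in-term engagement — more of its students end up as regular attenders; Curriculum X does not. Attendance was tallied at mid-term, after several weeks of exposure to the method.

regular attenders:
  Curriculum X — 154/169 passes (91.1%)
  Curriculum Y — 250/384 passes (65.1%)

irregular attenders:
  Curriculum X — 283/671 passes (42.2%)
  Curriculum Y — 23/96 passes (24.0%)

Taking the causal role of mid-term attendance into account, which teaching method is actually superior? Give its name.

Curriculum Y

Mid-term attendance here is a post-treatment variable shaped by the teaching method; conditioning on it would introduce bias rather than remove it. The overall comparison is the causal one.
Pooled: Curriculum X 52.0% vs Curriculum Y 56.9%; Curriculum Y is higher overall.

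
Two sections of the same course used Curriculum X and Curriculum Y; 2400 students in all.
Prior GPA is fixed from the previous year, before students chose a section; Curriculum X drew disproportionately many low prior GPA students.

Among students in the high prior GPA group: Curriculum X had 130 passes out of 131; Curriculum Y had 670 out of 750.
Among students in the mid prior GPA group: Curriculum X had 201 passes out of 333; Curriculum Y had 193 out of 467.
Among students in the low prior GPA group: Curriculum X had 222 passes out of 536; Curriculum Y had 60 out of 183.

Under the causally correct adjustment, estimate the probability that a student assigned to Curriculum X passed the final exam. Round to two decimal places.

The stratified and pooled comparisons disagree (Curriculum X wins within each prior GPA band; Curriculum Y wins overall), so the answer turns on the causal role of prior GPA band.
Since prior GPA band is a pre-existing factor (not a product of the teaching method) and it affects the outcome on its own, it is a confounder. The stratified rates, not the pooled rate, identify the causal effect.
Standardising Curriculum X to the population prior GPA band mix: 0.367·130/131 + 0.333·201/333 + 0.300·222/536 = 0.690.

0.69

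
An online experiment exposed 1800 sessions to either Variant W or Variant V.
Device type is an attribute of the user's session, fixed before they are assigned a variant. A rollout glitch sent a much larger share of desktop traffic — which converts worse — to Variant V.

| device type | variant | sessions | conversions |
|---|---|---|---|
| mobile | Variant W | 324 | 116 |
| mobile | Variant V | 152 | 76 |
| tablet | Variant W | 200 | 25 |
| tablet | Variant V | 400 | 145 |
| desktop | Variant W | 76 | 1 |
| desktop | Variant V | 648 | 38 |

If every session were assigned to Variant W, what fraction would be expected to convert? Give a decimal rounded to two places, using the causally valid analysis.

0.14

The device type-specific comparison favours Variant V throughout, but the pooled figures favour Variant W. The question is whether to condition on device type.
Device type satisfies the back-door criterion: it is not a descendant of the variant, and it blocks the spurious path from variant to outcome. Adjusting for it (i.e., using the within-device type rates) gives the causal effect.
Standardising Variant W to the population device type mix: 0.264·116/324 + 0.333·25/200 + 0.402·1/76 = 0.142.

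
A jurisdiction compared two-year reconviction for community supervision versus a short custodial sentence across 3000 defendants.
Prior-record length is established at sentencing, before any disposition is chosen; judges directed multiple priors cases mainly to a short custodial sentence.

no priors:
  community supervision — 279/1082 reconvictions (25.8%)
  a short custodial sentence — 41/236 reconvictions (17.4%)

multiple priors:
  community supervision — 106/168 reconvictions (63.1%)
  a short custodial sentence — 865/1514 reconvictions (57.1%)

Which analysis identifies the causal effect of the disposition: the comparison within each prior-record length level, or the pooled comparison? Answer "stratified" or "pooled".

stratified

Prior-record length is set before the disposition has any effect — it is not caused by the disposition — and it independently drives the outcome. That makes it a confounder, so the causal comparison is within prior-record length levels.
Within each level — no priors: 25.8% vs 17.4%; multiple priors: 63.1% vs 57.1% — a short custodial sentence is lower every time.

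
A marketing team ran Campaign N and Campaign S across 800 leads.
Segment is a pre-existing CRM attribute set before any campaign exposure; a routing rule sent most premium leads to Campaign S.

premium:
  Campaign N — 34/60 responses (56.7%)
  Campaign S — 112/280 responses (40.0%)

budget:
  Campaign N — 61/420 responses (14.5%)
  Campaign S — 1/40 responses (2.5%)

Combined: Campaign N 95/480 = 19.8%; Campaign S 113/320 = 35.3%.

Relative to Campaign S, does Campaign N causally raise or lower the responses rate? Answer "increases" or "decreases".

increases

Since customer segment is a pre-existing factor (not a product of the campaign) and it affects the outcome on its own, it is a confounder. The stratified rates, not the pooled rate, identify the causal effect.
Within each level — premium: 56.7% vs 40.0%; budget: 14.5% vs 2.5% — Campaign N is higher every time.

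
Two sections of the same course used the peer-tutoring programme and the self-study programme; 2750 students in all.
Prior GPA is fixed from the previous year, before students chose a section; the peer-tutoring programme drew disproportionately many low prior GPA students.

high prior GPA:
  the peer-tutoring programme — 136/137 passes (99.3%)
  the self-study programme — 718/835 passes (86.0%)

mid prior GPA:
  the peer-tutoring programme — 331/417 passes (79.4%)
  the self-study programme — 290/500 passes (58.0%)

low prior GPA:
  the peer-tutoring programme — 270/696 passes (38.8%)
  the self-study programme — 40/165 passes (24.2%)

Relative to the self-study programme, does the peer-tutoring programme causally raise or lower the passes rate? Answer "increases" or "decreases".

increases

The stratified and pooled comparisons disagree (the peer-tutoring programme wins within each prior GPA band; the self-study programme wins overall), so the answer turns on the causal role of prior GPA band.
Since prior GPA band is a pre-existing factor (not a product of the teaching method) and it affects the outcome on its own, it is a confounder. The stratified rates, not the pooled rate, identify the causal effect.
Within each level — high prior GPA: 99.3% vs 86.0%; mid prior GPA: 79.4% vs 58.0%; low prior GPA: 38.8% vs 24.2% — the peer-tutoring programme is higher every time.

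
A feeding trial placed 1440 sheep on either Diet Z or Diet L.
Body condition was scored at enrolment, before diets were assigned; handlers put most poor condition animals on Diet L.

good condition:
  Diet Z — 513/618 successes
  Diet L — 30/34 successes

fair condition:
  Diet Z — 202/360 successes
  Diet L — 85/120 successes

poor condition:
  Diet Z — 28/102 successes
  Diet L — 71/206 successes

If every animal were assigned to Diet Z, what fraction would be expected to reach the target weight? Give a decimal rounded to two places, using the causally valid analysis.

0.62

Starting body condition differs across diets for reasons unrelated to any effect of the diet itself, and it separately predicts the outcome — a classic confounder. We must compare within starting body condition levels.
Standardising Diet Z to the population starting body condition mix: 0.453·513/618 + 0.333·202/360 + 0.214·28/102 = 0.622.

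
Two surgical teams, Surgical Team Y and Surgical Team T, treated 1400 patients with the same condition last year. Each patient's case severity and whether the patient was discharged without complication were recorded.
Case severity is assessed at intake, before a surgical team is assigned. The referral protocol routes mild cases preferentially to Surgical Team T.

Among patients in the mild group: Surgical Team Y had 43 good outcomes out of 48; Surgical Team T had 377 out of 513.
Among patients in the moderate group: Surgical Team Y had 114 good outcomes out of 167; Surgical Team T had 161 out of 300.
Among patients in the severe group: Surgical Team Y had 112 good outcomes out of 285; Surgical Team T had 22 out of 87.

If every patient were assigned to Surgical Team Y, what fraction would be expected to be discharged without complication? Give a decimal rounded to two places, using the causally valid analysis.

Here case severity is a common cause — it drives both which surgical team a case falls under and the outcome. The crude comparison mixes populations; the stratum-specific rates are the causally relevant ones.
Standardising Surgical Team Y to the population case severity mix: 0.401·43/48 + 0.334·114/167 + 0.266·112/285 = 0.691.

0.69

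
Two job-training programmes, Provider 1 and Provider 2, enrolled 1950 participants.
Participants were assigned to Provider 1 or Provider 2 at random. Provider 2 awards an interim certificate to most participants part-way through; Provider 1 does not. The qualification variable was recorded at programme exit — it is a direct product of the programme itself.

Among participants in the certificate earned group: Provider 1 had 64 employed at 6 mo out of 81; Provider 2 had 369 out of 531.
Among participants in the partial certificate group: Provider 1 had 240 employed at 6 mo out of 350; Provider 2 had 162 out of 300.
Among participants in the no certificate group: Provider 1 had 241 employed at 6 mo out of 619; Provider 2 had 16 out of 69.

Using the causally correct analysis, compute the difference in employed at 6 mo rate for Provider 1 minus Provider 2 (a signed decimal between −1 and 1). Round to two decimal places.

-0.09

The stratified and pooled comparisons disagree (Provider 1 wins within each qualification attained during the programme; Provider 2 wins overall), so the answer turns on the causal role of qualification attained during the programme.
Stratifying would compare programmes among participants the programmes themselves sorted into qualification attained during the programme groups — a form of selection on an intermediate. The unconditioned pooled rates give the total causal effect.
The causal difference is the pooled difference: 0.519 − 0.608 = -0.089.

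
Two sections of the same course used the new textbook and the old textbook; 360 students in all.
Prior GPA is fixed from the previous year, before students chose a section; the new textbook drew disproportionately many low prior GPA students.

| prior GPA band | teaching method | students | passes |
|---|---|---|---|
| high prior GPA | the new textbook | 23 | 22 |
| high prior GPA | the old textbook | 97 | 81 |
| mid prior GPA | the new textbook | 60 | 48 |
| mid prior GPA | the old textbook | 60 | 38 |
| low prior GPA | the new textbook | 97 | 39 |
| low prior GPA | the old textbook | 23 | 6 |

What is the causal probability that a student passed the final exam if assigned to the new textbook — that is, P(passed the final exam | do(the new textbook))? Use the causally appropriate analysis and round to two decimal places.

The stratified and pooled comparisons disagree (the new textbook wins within each prior GPA band; the old textbook wins overall), so the answer turns on the causal role of prior GPA band.
Prior GPA band differs across teaching methods for reasons unrelated to any effect of the teaching method itself, and it separately predicts the outcome — a classic confounder. We must compare within prior GPA band levels.
Standardising the new textbook to the population prior GPA band mix: 0.333·22/23 + 0.333·48/60 + 0.333·39/97 = 0.720.

0.72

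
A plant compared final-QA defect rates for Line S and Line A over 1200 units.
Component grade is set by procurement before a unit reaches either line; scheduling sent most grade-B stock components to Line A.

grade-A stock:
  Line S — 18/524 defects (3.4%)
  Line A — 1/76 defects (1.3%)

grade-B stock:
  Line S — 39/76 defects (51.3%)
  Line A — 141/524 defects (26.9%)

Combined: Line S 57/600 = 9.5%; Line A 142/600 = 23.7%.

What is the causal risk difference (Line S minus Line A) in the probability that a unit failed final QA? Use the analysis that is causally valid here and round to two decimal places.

Nothing the line does changes component grade; the imbalance is an allocation artefact. With component grade also predicting the outcome, the pooled figure is confounded, and the within-stratum comparison is the causal one.
Adjusting over the population distribution of component grade: 0.500·(0.034−0.013) + 0.500·(0.513−0.269) = +0.133.

+0.13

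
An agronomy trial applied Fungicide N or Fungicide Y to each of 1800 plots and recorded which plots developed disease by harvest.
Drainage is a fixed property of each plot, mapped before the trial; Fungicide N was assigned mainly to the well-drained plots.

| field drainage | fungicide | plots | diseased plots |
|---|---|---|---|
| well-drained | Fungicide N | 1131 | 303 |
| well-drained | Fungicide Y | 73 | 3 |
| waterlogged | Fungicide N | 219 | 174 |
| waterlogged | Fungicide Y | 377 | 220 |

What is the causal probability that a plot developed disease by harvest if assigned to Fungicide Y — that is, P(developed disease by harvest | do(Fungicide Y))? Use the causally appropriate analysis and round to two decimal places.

Field drainage is set before the fungicide has any effect — it is not caused by the fungicide — and it independently drives the outcome. That makes it a confounder, so the causal comparison is within field drainage levels.
Standardising Fungicide Y to the population field drainage mix: 0.669·3/73 + 0.331·220/377 = 0.221.

0.22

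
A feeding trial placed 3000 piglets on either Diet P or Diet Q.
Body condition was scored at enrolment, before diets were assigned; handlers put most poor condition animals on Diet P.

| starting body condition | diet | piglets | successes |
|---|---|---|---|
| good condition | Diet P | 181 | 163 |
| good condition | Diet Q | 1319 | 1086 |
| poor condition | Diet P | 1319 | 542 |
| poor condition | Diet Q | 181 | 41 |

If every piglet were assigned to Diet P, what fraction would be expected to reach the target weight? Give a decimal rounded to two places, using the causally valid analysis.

0.66

Since starting body condition is a pre-existing factor (not a product of the diet) and it affects the outcome on its own, it is a confounder. The stratified rates, not the pooled rate, identify the causal effect.
Standardising Diet P to the population starting body condition mix: 0.500·163/181 + 0.500·542/1319 = 0.656.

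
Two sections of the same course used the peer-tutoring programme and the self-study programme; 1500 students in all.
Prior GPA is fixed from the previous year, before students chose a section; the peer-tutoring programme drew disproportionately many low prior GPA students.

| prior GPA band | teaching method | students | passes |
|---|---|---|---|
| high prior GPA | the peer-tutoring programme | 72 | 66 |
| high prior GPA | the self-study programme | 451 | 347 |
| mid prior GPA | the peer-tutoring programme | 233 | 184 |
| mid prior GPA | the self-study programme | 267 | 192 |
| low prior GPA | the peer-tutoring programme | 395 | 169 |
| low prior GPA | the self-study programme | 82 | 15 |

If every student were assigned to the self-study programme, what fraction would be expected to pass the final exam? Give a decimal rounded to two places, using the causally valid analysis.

The stratified and pooled comparisons disagree (the peer-tutoring programme wins within each prior GPA band; the self-study programme wins overall), so the answer turns on the causal role of prior GPA band.
Here prior GPA band is a common cause — it drives both which teaching method a case falls under and the outcome. The crude comparison mixes populations; the stratum-specific rates are the causally relevant ones.
Standardising the self-study programme to the population prior GPA band mix: 0.349·347/451 + 0.333·192/267 + 0.318·15/82 = 0.566.

0.57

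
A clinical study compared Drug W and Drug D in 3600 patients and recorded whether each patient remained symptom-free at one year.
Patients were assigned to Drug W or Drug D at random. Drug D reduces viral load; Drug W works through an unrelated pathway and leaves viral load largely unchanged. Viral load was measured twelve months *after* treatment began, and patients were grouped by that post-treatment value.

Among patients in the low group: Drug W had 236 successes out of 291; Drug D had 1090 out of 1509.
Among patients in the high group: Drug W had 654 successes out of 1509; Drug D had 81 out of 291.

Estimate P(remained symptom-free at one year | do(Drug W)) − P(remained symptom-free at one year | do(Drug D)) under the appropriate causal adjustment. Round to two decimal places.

-0.16

Viral load is recorded after the drug and is itself shifted by it — it sits on the causal path from drug to outcome. Conditioning on a mediator would strip out part of the effect we want; the pooled comparison gives the total causal effect.
The causal difference is the pooled difference: 0.494 − 0.651 = -0.156.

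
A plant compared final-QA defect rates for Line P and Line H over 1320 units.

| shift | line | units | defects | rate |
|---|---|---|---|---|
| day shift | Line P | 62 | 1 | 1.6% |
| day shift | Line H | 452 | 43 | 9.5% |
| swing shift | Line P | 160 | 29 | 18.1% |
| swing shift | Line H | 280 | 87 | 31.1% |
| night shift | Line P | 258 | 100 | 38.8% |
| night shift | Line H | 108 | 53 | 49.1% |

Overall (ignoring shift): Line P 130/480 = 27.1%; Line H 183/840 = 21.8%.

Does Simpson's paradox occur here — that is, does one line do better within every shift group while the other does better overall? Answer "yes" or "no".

yes

Within each shift level (day shift 1.6% vs 9.5%; swing shift 18.1% vs 31.1%; night shift 38.8% vs 49.1%), Line P has the lower rate every time. Pooled: 27.1% vs 21.8% — Line H has the lower rate overall. The two comparisons disagree.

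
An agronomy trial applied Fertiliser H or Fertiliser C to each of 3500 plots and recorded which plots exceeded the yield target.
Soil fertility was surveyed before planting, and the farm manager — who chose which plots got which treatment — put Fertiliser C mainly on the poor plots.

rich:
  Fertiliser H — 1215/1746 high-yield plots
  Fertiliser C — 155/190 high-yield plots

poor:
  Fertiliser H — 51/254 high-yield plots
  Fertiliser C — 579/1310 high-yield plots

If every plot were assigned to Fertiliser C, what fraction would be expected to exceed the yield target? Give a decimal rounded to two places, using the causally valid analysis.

0.65

The soil fertility-specific comparison favours Fertiliser C throughout, but the pooled figures favour Fertiliser H. The question is whether to condition on soil fertility.
Soil fertility is set before the fertiliser has any effect — it is not caused by the fertiliser — and it independently drives the outcome. That makes it a confounder, so the causal comparison is within soil fertility levels.
Standardising Fertiliser C to the population soil fertility mix: 0.553·155/190 + 0.447·579/1310 = 0.649.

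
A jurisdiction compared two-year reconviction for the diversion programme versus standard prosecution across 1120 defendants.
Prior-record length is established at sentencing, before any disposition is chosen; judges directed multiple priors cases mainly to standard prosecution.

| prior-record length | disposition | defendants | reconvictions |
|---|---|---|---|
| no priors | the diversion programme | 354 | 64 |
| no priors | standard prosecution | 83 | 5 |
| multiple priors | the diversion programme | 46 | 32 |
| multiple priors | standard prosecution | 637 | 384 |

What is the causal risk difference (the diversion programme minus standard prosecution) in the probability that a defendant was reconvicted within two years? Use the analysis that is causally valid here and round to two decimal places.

+0.10

Since prior-record length is a pre-existing factor (not a product of the disposition) and it affects the outcome on its own, it is a confounder. The stratified rates, not the pooled rate, identify the causal effect.
Adjusting over the population distribution of prior-record length: 0.390·(0.181−0.060) + 0.610·(0.696−0.603) = +0.104.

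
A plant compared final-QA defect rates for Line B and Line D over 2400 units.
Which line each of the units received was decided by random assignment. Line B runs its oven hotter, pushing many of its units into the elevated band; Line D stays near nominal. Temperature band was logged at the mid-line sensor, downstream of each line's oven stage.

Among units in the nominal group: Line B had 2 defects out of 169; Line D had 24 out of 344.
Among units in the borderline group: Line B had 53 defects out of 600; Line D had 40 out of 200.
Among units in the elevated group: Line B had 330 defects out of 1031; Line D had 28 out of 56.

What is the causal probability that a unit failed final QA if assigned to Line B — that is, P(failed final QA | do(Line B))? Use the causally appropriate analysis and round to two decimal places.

0.21

The in-process temperature band-specific comparison favours Line B throughout, but the pooled figures favour Line D. The question is whether to condition on in-process temperature band.
The distribution of in-process temperature band is itself part of what the line does — it is an intermediate outcome. Holding it fixed would remove that part of the effect; the total effect is the pooled difference.
So P(outcome | do(Line B)) is just the pooled rate for Line B: 385/1800 = 0.214.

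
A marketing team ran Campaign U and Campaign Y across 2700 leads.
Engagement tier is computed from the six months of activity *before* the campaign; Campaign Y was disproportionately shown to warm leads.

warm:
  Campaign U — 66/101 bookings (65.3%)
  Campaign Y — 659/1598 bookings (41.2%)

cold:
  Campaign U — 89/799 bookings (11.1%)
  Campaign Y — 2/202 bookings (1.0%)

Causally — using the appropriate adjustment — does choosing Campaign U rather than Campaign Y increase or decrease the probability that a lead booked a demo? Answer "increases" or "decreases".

Engagement tier differs across campaigns for reasons unrelated to any effect of the campaign itself, and it separately predicts the outcome — a classic confounder. We must compare within engagement tier levels.
Within each level — warm: 65.3% vs 41.2%; cold: 11.1% vs 1.0% — Campaign U is higher every time.

increases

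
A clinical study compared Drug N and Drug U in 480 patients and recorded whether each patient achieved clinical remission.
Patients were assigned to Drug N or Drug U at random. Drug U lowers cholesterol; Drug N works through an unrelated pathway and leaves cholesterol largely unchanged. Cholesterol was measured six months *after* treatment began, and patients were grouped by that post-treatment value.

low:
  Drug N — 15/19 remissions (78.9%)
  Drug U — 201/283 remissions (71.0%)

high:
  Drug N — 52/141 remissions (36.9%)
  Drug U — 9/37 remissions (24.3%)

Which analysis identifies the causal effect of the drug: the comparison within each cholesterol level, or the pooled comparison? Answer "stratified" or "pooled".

Drug N is higher inside every cholesterol stratum but Drug U is higher in aggregate. Whether to stratify depends on how cholesterol relates to the drug.
Cholesterol is recorded after the drug and is itself shifted by it — it sits on the causal path from drug to outcome. Conditioning on a mediator would strip out part of the effect we want; the pooled comparison gives the total causal effect.
Pooled: Drug N 41.9% vs Drug U 65.6%; Drug U is higher overall.

pooled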